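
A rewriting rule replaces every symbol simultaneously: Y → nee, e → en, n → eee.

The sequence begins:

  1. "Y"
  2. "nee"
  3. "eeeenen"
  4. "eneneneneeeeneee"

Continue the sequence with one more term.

eneeeeneeeeneeeeneeeeneneneneeeenenen

Applying the rule to each of the 16 symbols of eneneneneeeeneee gives the pieces en eee en eee en eee en eee en en en en eee en en en, which concatenate to the answer.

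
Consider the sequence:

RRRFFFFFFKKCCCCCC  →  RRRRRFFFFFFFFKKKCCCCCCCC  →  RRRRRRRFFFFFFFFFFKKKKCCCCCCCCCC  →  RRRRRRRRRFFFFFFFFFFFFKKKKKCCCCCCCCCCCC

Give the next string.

Term n consists of 2n-1 R's, followed by 2n+2 F's, followed by n K's, followed by 2n+2 C's, where the shown terms are n = 2, 3, 4, 5.
At n = 6 the blocks have lengths 11, 14, 6, 14.

RRRRRRRRRRRFFFFFFFFFFFFFFKKKKKKCCCCCCCCCCCCCC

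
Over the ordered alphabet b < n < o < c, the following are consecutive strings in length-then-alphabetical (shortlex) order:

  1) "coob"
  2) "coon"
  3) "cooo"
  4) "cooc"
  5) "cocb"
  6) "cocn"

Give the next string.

The successor of cocn increments the rightmost position that isn't already c and resets every position after it to b.

coco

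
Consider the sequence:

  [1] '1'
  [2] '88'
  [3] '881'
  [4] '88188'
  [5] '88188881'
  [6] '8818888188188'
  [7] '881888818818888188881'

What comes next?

From term 3 onward, concatenate the last term with the second-to-last: 88·1 = 881, 881·88 = 88188, …
So term 8 is 881888818818888188881·8818888188188.

8818888188188881888818818888188188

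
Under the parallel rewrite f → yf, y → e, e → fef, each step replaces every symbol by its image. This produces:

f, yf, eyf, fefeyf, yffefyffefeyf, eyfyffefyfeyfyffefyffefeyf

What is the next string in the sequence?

φ(eyfyffefyfeyfyffefyffefeyf) expands symbol-by-symbol to fef e yf e yf yf fef yf e yf fef e yf e yf yf fef yf e yf yf fef yf fef e yf; joining the 26 pieces gives the next term.

fefeyfeyfyffefyfeyffefeyfeyfyffefyfeyfyffefyffefeyf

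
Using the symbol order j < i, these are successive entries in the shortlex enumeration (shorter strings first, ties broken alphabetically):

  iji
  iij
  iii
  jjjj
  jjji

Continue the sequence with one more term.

jjij

Find the rightmost character of jjji below i, bump it to the next letter, and reset everything to its right to j.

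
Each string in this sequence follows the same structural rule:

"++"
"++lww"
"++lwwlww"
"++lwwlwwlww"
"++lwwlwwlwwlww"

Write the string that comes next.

++lwwlwwlwwlwwlww

Every step adds lww to the end: s(k+1) = s(k)·lww.
One more step from ++lwwlwwlwwlww gives the answer.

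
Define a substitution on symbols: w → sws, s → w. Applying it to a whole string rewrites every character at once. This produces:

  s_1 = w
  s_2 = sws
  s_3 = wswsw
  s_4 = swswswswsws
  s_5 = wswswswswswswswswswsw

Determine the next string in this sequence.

Rewriting the 21 symbols of wswswswswswswswswswsw one by one yields sws w sws w sws w sws w sws w sws w sws w sws w sws w sws w sws; concatenated:

swswswswswswswswswswswswswswswswswswswswsws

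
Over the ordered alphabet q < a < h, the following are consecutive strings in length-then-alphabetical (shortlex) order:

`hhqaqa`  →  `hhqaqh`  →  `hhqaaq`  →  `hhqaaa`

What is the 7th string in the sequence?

Stepping forward 3 times from hhqaaa: hhqaaa → hhqaah → hhqahq, then the target.

hhqaha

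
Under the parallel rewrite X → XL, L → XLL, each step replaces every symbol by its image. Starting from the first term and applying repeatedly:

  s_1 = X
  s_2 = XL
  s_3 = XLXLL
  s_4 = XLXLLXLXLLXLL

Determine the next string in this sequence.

XLXLLXLXLLXLLXLXLLXLXLLXLLXLXLLXLL

φ(XLXLLXLXLLXLL) expands symbol-by-symbol to XL XLL XL XLL XLL XL XLL XL XLL XLL XL XLL XLL; joining the 13 pieces gives the next term.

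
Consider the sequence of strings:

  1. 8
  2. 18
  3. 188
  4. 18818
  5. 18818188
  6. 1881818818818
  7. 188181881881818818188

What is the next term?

1881818818818188181881881818818818

From term 3 onward, concatenate the last term with the second-to-last: 18·8 = 188, 188·18 = 18818, …
Continuing: 188181881881818818188 · 1881818818818 gives term 8.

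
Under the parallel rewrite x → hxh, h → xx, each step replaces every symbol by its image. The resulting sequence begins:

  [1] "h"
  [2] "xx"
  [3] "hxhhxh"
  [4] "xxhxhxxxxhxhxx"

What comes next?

Replace each of the 14 characters of xxhxhxxxxhxhxx in place — hxh hxh xx hxh xx hxh hxh hxh hxh xx hxh xx hxh hxh — and concatenate.

hxhhxhxxhxhxxhxhhxhhxhhxhxxhxhxxhxhhxh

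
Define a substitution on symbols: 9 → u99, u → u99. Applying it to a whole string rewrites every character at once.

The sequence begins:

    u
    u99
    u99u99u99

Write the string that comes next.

u99u99u99u99u99u99u99u99u99

Apply φ to u99u99u99 symbol by symbol: u→u99, 9→u99, 9→u99, u→u99, 9→u99, 9→u99, u→u99, 9→u99, 9→u99; joined: u99 u99 u99 u99 u99 u99 u99 u99 u99.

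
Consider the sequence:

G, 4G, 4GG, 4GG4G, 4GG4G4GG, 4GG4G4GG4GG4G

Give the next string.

From term 3 onward, concatenate the last term with the second-to-last: 4G·G = 4GG, 4GG·4G = 4GG4G, …
So term 7 is 4GG4G4GG4GG4G·4GG4G4GG.

4GG4G4GG4GG4G4GG4G4GG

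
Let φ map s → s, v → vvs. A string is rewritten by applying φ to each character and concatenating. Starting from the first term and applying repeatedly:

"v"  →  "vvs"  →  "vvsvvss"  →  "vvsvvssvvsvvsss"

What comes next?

φ(vvsvvssvvsvvsss) expands symbol-by-symbol to vvs vvs s vvs vvs s s vvs vvs s vvs vvs s s s; joining the 15 pieces gives the next term.

vvsvvssvvsvvsssvvsvvssvvsvvssss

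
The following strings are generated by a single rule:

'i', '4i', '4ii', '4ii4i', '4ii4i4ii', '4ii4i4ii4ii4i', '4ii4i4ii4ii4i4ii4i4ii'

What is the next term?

This is a Fibonacci-style word recurrence s(k) = s(k−1)·s(k−2): e.g. 4i·i = 4ii.
So term 8 is 4ii4i4ii4ii4i4ii4i4ii·4ii4i4ii4ii4i.

4ii4i4ii4ii4i4ii4i4ii4ii4i4ii4ii4i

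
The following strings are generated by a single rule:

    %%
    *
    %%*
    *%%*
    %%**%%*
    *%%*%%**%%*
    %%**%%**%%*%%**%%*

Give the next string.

*%%*%%**%%*%%**%%**%%*%%**%%*

This is a Fibonacci-style word recurrence s(k) = s(k−2)·s(k−1): e.g. %%·* = %%*.
Continuing: *%%*%%**%%* · %%**%%**%%*%%**%%* gives term 8.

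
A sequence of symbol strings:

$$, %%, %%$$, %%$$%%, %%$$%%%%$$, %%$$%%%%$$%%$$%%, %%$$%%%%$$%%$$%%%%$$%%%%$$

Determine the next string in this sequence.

%%$$%%%%$$%%$$%%%%$$%%%%$$%%$$%%%%$$%%$$%%

Each term (from the third on) is the previous term followed by the one before it: term 3 = %%·$$ = %%$$.
Continuing: %%$$%%%%$$%%$$%%%%$$%%%%$$ · %%$$%%%%$$%%$$%% gives term 8.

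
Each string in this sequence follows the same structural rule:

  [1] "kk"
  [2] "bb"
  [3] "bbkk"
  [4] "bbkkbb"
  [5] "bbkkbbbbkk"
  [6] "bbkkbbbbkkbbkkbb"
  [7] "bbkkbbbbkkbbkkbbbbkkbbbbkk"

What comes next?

This is a Fibonacci-style word recurrence s(k) = s(k−1)·s(k−2): e.g. bb·kk = bbkk.
So term 8 is bbkkbbbbkkbbkkbbbbkkbbbbkk·bbkkbbbbkkbbkkbb.

bbkkbbbbkkbbkkbbbbkkbbbbkkbbkkbbbbkkbbkkbb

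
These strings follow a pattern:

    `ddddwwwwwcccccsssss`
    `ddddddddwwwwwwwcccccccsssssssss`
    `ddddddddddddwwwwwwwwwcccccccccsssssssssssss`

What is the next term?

The n-th term is 4n d's then 2n+3 w's then 2n+3 c's then 4n+1 s's (n = 1, 2, …).
For the next term, n = 4, so the run lengths are 16, 11, 11, 17.

ddddddddddddddddwwwwwwwwwwwcccccccccccsssssssssssssssss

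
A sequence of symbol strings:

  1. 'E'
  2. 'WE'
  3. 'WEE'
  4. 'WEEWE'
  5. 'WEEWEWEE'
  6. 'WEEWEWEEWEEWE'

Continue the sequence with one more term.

WEEWEWEEWEEWEWEEWEWEE

From term 3 onward, concatenate the last term with the second-to-last: WE·E = WEE, WEE·WE = WEEWE, …
The next term joins WEEWEWEEWEEWE and WEEWEWEE.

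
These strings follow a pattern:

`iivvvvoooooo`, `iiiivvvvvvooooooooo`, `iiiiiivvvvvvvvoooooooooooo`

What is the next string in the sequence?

iiiiiiiivvvvvvvvvvooooooooooooooo

Reading off run lengths: i runs 2, 4, 6; v runs 4, 6, 8; o runs 6, 9, 12 — each is linear in n (n = 1, 2, …).
At n = 4 the blocks have lengths 8, 10, 15.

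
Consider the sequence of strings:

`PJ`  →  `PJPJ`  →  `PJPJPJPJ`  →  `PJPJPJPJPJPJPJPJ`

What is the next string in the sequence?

s(k+1) = s(k)·s(k) — each term doubles the last.
One more doubling of PJPJPJPJPJPJPJPJ gives the answer.

PJPJPJPJPJPJPJPJPJPJPJPJPJPJPJPJ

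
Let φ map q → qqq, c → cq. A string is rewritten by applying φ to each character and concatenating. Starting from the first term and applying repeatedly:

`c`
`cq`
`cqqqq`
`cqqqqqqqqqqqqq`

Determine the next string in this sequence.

Rewriting the 14 symbols of cqqqqqqqqqqqqq one by one yields cq qqq qqq qqq qqq qqq qqq qqq qqq qqq qqq qqq qqq qqq; concatenated:

cqqqqqqqqqqqqqqqqqqqqqqqqqqqqqqqqqqqqqqqq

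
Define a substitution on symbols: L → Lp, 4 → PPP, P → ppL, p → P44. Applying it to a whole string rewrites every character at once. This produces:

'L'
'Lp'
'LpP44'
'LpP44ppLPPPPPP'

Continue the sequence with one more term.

LpP44ppLPPPPPPP44P44LpppLppLppLppLppLppL

Applying the rule to each of the 14 symbols of LpP44ppLPPPPPP gives the pieces Lp P44 ppL PPP PPP P44 P44 Lp ppL ppL ppL ppL ppL ppL, which concatenate to the answer.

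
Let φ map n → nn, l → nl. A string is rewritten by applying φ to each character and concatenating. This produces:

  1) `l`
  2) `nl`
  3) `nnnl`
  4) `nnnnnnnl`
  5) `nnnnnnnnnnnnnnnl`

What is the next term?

Rewriting the 16 symbols of nnnnnnnnnnnnnnnl one by one yields nn nn nn nn nn nn nn nn nn nn nn nn nn nn nn nl; concatenated:

nnnnnnnnnnnnnnnnnnnnnnnnnnnnnnnl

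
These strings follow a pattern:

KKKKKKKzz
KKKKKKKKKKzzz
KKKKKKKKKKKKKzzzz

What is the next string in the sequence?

KKKKKKKKKKKKKKKKzzzzz

Reading off run lengths: K runs 7, 10, 13; z runs 2, 3, 4 — each is linear in n, where the shown terms are n = 2, 3, 4.
Setting n = 5 gives 16, 5 characters in each block.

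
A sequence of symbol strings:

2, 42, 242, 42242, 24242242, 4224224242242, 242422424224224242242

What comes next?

Each term (from the third on) is the two preceding terms concatenated in order: term 3 = 2·42 = 242.
Continuing: 4224224242242 · 242422424224224242242 gives term 8.

4224224242242242422424224224242242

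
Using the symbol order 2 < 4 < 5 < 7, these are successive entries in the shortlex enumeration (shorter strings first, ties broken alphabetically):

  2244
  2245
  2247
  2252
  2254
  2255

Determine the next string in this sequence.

Treat 2255 as a base-4 numeral over the given alphabet and add one, carrying through any trailing 7's.

2257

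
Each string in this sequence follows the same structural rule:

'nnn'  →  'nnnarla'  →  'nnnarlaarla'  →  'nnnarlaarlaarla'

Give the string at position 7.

nnnarlaarlaarlaarlaarlaarla

Each term is the previous one with arla appended.
From nnnarlaarlaarla, 3 further steps: nnnarlaarlaarla → nnnarlaarlaarlaarla → nnnarlaarlaarlaarlaarla → (answer).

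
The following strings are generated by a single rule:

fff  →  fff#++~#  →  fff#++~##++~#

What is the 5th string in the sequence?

fff#++~##++~##++~##++~#

The strings grow by a fixed suffix #++~# each time.
From fff#++~##++~#, 2 further steps: fff#++~##++~# → fff#++~##++~##++~# → (answer).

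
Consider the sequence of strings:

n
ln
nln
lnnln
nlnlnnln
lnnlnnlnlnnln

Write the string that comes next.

Each term (from the third on) is the two preceding terms concatenated in order: term 3 = n·ln = nln.
So term 7 is nlnlnnln·lnnlnnlnlnnln.

nlnlnnlnlnnlnnlnlnnln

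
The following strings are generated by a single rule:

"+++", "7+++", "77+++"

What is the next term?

Each term is the previous one with 7 prepended.
Applying this once more to 77+++:

777+++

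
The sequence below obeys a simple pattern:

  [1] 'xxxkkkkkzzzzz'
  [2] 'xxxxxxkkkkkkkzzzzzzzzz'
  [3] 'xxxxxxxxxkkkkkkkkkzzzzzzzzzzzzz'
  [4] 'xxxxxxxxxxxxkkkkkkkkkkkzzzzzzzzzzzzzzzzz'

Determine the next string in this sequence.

xxxxxxxxxxxxxxxkkkkkkkkkkkkkzzzzzzzzzzzzzzzzzzzzz

Term n consists of 3n x's, followed by 2n+3 k's, followed by 4n+1 z's (n = 1, 2, …).
Setting n = 5 gives 15, 13, 21 characters in each block.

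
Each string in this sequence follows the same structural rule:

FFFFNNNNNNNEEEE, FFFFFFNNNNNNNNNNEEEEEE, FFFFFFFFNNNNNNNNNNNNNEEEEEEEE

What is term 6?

Each string has the form F^{2n} N^{3n+1} E^{2n}, where the shown terms are n = 2, 3, 4.
For term 6, n = 7, so the run lengths are 14, 22, 14.

FFFFFFFFFFFFFFNNNNNNNNNNNNNNNNNNNNNNEEEEEEEEEEEEEE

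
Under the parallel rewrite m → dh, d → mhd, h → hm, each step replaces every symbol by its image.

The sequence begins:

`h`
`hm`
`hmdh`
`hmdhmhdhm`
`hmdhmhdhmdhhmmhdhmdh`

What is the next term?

hmdhmhdhmdhhmmhdhmdhmhdhmhmdhdhhmmhdhmdhmhdhm

φ(hmdhmhdhmdhhmmhdhmdh) expands symbol-by-symbol to hm dh mhd hm dh hm mhd hm dh mhd hm hm dh dh hm mhd hm dh mhd hm; joining the 20 pieces gives the next term.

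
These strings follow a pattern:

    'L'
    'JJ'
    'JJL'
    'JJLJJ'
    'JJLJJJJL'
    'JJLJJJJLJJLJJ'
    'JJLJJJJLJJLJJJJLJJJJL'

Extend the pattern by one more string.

From term 3 onward, concatenate the last term with the second-to-last: JJ·L = JJL, JJL·JJ = JJLJJ, …
Continuing: JJLJJJJLJJLJJJJLJJJJL · JJLJJJJLJJLJJ gives term 8.

JJLJJJJLJJLJJJJLJJJJLJJLJJJJLJJLJJ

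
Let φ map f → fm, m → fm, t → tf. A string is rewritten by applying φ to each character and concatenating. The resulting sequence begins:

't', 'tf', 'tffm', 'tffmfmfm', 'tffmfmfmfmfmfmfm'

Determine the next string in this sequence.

φ(tffmfmfmfmfmfmfm) expands symbol-by-symbol to tf fm fm fm fm fm fm fm fm fm fm fm fm fm fm fm; joining the 16 pieces gives the next term.

tffmfmfmfmfmfmfmfmfmfmfmfmfmfmfm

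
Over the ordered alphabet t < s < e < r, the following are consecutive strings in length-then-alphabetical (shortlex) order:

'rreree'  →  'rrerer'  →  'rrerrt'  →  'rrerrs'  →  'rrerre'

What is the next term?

rrerrr

The successor of rrerre increments the rightmost position that isn't already r and resets every position after it to t.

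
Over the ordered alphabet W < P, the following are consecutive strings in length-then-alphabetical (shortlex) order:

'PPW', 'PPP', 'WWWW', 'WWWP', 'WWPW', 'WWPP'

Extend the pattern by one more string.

WPWW

Treat WWPP as a base-2 numeral over the given alphabet and add one, carrying through any trailing P's.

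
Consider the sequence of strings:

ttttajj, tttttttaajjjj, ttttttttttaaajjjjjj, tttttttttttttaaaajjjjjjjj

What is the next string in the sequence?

Each string has the form t^{3n+1} a^{n} j^{2n} (n = 1, 2, …).
Setting n = 5 gives 16, 5, 10 characters in each block.

ttttttttttttttttaaaaajjjjjjjjjj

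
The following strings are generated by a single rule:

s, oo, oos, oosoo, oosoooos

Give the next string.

oosoooosoosoo

This is a Fibonacci-style word recurrence s(k) = s(k−1)·s(k−2): e.g. oo·s = oos.
So term 6 is oosoooos·oosoo.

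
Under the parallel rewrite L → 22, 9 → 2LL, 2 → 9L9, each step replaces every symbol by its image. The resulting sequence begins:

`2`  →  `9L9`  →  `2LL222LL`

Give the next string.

9L922229L99L99L92222

Rewriting each symbol of 2LL222LL: 2→9L9, L→22, L→22, 2→9L9, 2→9L9, 2→9L9, L→22, L→22, which concatenates to 9L9 22 22 9L9 9L9 9L9 22 22.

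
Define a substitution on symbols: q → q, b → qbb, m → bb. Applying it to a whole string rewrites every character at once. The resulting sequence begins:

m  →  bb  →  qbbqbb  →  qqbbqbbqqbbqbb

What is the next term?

Applying the rule to each of the 14 symbols of qqbbqbbqqbbqbb gives the pieces q q qbb qbb q qbb qbb q q qbb qbb q qbb qbb, which concatenate to the answer.

qqqbbqbbqqbbqbbqqqbbqbbqqbbqbb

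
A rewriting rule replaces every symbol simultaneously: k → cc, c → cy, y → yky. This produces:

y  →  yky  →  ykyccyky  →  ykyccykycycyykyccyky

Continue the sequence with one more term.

Rewriting the 20 symbols of ykyccykycycyykyccyky one by one yields yky cc yky cy cy yky cc yky cy yky cy yky yky cc yky cy cy yky cc yky; concatenated:

ykyccykycycyykyccykycyykycyykyykyccykycycyykyccyky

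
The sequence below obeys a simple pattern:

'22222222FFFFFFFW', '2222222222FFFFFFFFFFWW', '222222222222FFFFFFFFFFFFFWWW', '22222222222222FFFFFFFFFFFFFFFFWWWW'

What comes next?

2222222222222222FFFFFFFFFFFFFFFFFFFWWWWW

Each string has the form 2^{2n+2} F^{3n-2} W^{n-2}, where the shown terms are n = 3, 4, 5, 6.
For the next term, n = 7, so the run lengths are 16, 19, 5.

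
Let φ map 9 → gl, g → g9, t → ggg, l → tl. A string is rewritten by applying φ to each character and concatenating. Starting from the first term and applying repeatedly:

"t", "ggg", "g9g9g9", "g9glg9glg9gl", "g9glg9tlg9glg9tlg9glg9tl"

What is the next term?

g9glg9tlg9glgggtlg9glg9tlg9glgggtlg9glg9tlg9glgggtl

Applying the rule to each of the 24 symbols of g9glg9tlg9glg9tlg9glg9tl gives the pieces g9 gl g9 tl g9 gl ggg tl g9 gl g9 tl g9 gl ggg tl g9 gl g9 tl g9 gl ggg tl, which concatenate to the answer.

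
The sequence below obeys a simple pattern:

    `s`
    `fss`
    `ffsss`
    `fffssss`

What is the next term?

s(k+1) = f·s(k)·s, so each term gains f as a prefix and s as a suffix.
Applying this once more to fffssss:

ffffsssss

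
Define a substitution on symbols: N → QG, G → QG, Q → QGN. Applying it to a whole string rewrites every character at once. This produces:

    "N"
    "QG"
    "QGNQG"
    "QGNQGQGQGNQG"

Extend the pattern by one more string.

QGNQGQGQGNQGQGNQGQGNQGQGQGNQG

Expanding QGNQGQGQGNQG: Q→QGN, G→QG, N→QG, Q→QGN, G→QG, Q→QGN, G→QG, Q→QGN, G→QG, N→QG, Q→QGN, G→QG. Concatenated: QGN QG QG QGN QG QGN QG QGN QG QG QGN QG.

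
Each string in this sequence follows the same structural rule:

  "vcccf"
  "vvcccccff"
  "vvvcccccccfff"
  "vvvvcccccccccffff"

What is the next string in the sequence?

vvvvvcccccccccccfffff

Reading off run lengths: v runs 1, 2, 3, 4; c runs 3, 5, 7, 9; f runs 1, 2, 3, 4 — each is linear in n (n = 1, 2, …).
At n = 5 the blocks have lengths 5, 11, 5.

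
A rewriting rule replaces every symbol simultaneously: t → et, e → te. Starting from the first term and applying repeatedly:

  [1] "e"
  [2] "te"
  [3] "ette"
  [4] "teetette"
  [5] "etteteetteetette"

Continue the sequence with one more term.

Rewriting the 16 symbols of etteteetteetette one by one yields te et et te et te te et et te te et te et et te; concatenated:

teetetteetteteetetteteetteetette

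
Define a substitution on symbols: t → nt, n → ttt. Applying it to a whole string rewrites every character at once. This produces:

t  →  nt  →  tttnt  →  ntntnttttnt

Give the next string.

Expanding ntntnttttnt: n→ttt, t→nt, n→ttt, t→nt, n→ttt, t→nt, t→nt, t→nt, t→nt, n→ttt, t→nt. Concatenated: ttt nt ttt nt ttt nt nt nt nt ttt nt.

tttnttttnttttntntntnttttnt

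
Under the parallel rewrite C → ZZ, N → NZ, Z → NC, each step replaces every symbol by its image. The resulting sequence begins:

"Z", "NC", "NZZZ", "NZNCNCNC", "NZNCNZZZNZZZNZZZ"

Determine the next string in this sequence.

Applying the rule to each of the 16 symbols of NZNCNZZZNZZZNZZZ gives the pieces NZ NC NZ ZZ NZ NC NC NC NZ NC NC NC NZ NC NC NC, which concatenate to the answer.

NZNCNZZZNZNCNCNCNZNCNCNCNZNCNCNC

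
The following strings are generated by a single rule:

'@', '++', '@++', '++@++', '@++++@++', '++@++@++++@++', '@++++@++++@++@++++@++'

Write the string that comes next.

This is a Fibonacci-style word recurrence s(k) = s(k−2)·s(k−1): e.g. @·++ = @++.
Continuing: ++@++@++++@++ · @++++@++++@++@++++@++ gives term 8.

++@++@++++@++@++++@++++@++@++++@++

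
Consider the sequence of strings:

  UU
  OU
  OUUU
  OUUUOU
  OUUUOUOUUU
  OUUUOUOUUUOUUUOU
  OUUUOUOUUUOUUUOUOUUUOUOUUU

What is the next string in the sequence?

OUUUOUOUUUOUUUOUOUUUOUOUUUOUUUOUOUUUOUUUOU

This is a Fibonacci-style word recurrence s(k) = s(k−1)·s(k−2): e.g. OU·UU = OUUU.
So term 8 is OUUUOUOUUUOUUUOUOUUUOUOUUU·OUUUOUOUUUOUUUOU.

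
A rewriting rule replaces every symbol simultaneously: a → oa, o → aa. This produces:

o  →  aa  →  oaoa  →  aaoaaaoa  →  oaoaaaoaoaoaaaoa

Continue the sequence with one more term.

Replace each of the 16 characters of oaoaaaoaoaoaaaoa in place — aa oa aa oa oa oa aa oa aa oa aa oa oa oa aa oa — and concatenate.

aaoaaaoaoaoaaaoaaaoaaaoaoaoaaaoa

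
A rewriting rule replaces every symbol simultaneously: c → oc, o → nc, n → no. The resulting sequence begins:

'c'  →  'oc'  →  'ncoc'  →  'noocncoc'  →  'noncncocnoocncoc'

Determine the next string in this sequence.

φ(noncncocnoocncoc) expands symbol-by-symbol to no nc no oc no oc nc oc no nc nc oc no oc nc oc; joining the 16 pieces gives the next term.

noncnoocnoocncocnoncncocnoocncoc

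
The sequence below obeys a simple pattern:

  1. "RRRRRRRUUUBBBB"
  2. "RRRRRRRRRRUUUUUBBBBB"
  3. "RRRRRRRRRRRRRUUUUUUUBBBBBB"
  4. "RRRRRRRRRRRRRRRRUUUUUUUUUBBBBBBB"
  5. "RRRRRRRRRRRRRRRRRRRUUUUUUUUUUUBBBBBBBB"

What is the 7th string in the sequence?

Each string has the form R^{3n+1} U^{2n-1} B^{n+2}, where the shown terms are n = 2, 3, 4, 5, 6.
At n = 8 the blocks have lengths 25, 15, 10.

RRRRRRRRRRRRRRRRRRRRRRRRRUUUUUUUUUUUUUUUBBBBBBBBBB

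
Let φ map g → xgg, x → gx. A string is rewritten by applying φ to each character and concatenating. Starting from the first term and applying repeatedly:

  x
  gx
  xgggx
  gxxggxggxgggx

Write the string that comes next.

Rewriting the 13 symbols of gxxggxggxgggx one by one yields xgg gx gx xgg xgg gx xgg xgg gx xgg xgg xgg gx; concatenated:

xgggxgxxggxgggxxggxgggxxggxggxgggx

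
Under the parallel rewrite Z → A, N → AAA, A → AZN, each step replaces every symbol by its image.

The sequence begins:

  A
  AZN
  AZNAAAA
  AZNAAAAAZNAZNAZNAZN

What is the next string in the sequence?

AZNAAAAAZNAZNAZNAZNAZNAAAAAZNAAAAAZNAAAAAZNAAAA

φ(AZNAAAAAZNAZNAZNAZN) expands symbol-by-symbol to AZN A AAA AZN AZN AZN AZN AZN A AAA AZN A AAA AZN A AAA AZN A AAA; joining the 19 pieces gives the next term.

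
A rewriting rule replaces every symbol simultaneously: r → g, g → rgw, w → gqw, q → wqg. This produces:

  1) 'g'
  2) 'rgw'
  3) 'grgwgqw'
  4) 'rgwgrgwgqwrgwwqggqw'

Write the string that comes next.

φ(rgwgrgwgqwrgwwqggqw) expands symbol-by-symbol to g rgw gqw rgw g rgw gqw rgw wqg gqw g rgw gqw gqw wqg rgw rgw wqg gqw; joining the 19 pieces gives the next term.

grgwgqwrgwgrgwgqwrgwwqggqwgrgwgqwgqwwqgrgwrgwwqggqw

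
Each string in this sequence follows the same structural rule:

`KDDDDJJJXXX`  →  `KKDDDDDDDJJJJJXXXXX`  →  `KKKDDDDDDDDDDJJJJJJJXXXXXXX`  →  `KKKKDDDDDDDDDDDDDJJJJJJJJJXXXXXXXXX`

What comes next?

The n-th term is n K's then 3n+1 D's then 2n+1 J's then 2n+1 X's (n = 1, 2, …).
Setting n = 5 gives 5, 16, 11, 11 characters in each block.

KKKKKDDDDDDDDDDDDDDDDJJJJJJJJJJJXXXXXXXXXXX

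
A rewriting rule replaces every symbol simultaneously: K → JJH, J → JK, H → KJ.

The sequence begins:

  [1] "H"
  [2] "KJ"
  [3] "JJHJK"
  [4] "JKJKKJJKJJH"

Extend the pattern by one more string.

JKJJHJKJJHJJHJKJKJJHJKJKKJ

Rewriting each symbol of JKJKKJJKJJH: J→JK, K→JJH, J→JK, K→JJH, K→JJH, J→JK, J→JK, K→JJH, J→JK, J→JK, H→KJ, which concatenates to JK JJH JK JJH JJH JK JK JJH JK JK KJ.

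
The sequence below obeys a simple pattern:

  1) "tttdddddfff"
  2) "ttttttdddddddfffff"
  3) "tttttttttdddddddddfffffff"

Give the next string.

ttttttttttttdddddddddddfffffffff

Reading off run lengths: t runs 3, 6, 9; d runs 5, 7, 9; f runs 3, 5, 7 — each is linear in n (n = 1, 2, …).
At n = 4 the blocks have lengths 12, 11, 9.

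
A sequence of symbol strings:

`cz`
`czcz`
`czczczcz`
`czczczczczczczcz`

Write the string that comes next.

Every step duplicates the string.
One more doubling of czczczczczczczcz gives the answer.

czczczczczczczczczczczczczczczcz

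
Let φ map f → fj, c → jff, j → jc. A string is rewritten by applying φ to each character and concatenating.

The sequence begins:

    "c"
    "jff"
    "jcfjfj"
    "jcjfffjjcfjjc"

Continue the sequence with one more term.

Rewriting the 13 symbols of jcjfffjjcfjjc one by one yields jc jff jc fj fj fj jc jc jff fj jc jc jff; concatenated:

jcjffjcfjfjfjjcjcjfffjjcjcjff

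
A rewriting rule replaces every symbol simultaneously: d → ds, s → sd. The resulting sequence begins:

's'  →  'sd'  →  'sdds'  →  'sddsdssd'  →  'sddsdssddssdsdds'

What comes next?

Replace each of the 16 characters of sddsdssddssdsdds in place — sd ds ds sd ds sd sd ds ds sd sd ds sd ds ds sd — and concatenate.

sddsdssddssdsddsdssdsddssddsdssd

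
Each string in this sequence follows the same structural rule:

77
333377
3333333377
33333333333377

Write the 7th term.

33333333333333333333333377

The strings grow by a fixed prefix 3333 each time.
From 33333333333377, 3 further steps: 33333333333377 → 333333333333333377 → 3333333333333333333377 → (answer).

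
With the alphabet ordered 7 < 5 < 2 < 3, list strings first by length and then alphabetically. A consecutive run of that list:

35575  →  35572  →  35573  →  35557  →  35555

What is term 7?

35553

Advancing 2 positions from 35555 through 35555 → 35552 reaches term 7.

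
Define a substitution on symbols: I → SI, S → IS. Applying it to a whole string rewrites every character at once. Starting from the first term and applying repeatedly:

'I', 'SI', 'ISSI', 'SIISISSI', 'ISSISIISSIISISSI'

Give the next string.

SIISISSIISSISIISISSISIISSIISISSI

Applying the rule to each of the 16 symbols of ISSISIISSIISISSI gives the pieces SI IS IS SI IS SI SI IS IS SI SI IS SI IS IS SI, which concatenate to the answer.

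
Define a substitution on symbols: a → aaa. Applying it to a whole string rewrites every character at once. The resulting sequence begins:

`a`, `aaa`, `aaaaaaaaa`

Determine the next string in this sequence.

Apply φ to aaaaaaaaa symbol by symbol: a→aaa, a→aaa, a→aaa, a→aaa, a→aaa, a→aaa, a→aaa, a→aaa, a→aaa; joined: aaa aaa aaa aaa aaa aaa aaa aaa aaa.

aaaaaaaaaaaaaaaaaaaaaaaaaaa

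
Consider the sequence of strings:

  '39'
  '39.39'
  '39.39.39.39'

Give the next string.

39.39.39.39.39.39.39.39

s(k+1) = s(k)·.·s(k) — each term doubles the last with '.' between the halves.
One more doubling of 39.39.39.39 gives the answer.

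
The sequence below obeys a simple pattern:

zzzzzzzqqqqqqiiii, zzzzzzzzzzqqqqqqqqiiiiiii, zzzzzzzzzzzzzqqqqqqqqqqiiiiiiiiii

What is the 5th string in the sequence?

zzzzzzzzzzzzzzzzzzzqqqqqqqqqqqqqqiiiiiiiiiiiiiiii

Each string has the form z^{3n+1} q^{2n+2} i^{3n-2}, where the shown terms are n = 2, 3, 4.
Setting n = 6 gives 19, 14, 16 characters in each block.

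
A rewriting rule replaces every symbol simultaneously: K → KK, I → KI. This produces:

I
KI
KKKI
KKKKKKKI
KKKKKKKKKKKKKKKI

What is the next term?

Rewriting the 16 symbols of KKKKKKKKKKKKKKKI one by one yields KK KK KK KK KK KK KK KK KK KK KK KK KK KK KK KI; concatenated:

KKKKKKKKKKKKKKKKKKKKKKKKKKKKKKKI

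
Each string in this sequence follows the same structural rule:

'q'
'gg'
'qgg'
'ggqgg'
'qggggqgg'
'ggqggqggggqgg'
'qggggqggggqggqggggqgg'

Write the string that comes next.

From term 3 onward, concatenate the second-to-last term with the last: q·gg = qgg, gg·qgg = ggqgg, …
Continuing: ggqggqggggqgg · qggggqggggqggqggggqgg gives term 8.

ggqggqggggqggqggggqggggqggqggggqgg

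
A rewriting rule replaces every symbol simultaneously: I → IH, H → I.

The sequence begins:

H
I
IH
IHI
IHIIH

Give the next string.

IHIIHIHI

Apply φ to IHIIH symbol by symbol: I→IH, H→I, I→IH, I→IH, H→I; joined: IH I IH IH I.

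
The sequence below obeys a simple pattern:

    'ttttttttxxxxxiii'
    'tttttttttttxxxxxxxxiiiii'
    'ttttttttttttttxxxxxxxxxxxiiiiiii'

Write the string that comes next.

tttttttttttttttttxxxxxxxxxxxxxxiiiiiiiii

Reading off run lengths: t runs 8, 11, 14; x runs 5, 8, 11; i runs 3, 5, 7 — each is linear in n, where the shown terms are n = 2, 3, 4.
Setting n = 5 gives 17, 14, 9 characters in each block.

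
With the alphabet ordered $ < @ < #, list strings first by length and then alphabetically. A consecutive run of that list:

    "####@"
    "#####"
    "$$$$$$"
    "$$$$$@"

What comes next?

The successor of $$$$$@ increments the rightmost position that isn't already # and resets every position after it to $.

$$$$$#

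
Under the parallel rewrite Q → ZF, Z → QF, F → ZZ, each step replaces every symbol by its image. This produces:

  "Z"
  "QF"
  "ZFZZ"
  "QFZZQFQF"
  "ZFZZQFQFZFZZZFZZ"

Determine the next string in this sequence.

QFZZQFQFZFZZZFZZQFZZQFQFQFZZQFQF

Applying the rule to each of the 16 symbols of ZFZZQFQFZFZZZFZZ gives the pieces QF ZZ QF QF ZF ZZ ZF ZZ QF ZZ QF QF QF ZZ QF QF, which concatenate to the answer.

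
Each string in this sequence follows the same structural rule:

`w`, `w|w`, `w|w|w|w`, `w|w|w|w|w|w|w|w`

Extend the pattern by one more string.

Each string is two copies of the previous one joined by '|'.
One more doubling of w|w|w|w|w|w|w|w gives the answer.

w|w|w|w|w|w|w|w|w|w|w|w|w|w|w|w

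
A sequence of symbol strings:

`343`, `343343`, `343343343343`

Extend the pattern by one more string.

343343343343343343343343

s(k+1) = s(k)·s(k) — each term doubles the last.
So the next term is two copies of 343343343343.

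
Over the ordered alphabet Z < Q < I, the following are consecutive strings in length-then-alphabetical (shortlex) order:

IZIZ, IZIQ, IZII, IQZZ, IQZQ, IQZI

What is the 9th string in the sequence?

IQQI

Continuing the enumeration 3 steps past IQZI: IQZI → IQQZ → IQQQ → (answer).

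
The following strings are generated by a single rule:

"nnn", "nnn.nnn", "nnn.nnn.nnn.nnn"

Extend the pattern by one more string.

s(k+1) = s(k)·.·s(k) — each term doubles the last with '.' between the halves.
Doubling nnn.nnn.nnn.nnn with '.' between the halves:

nnn.nnn.nnn.nnn.nnn.nnn.nnn.nnn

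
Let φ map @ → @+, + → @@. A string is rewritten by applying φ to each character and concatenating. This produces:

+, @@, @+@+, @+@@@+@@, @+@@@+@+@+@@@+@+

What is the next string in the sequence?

Replace each of the 16 characters of @+@@@+@+@+@@@+@+ in place — @+ @@ @+ @+ @+ @@ @+ @@ @+ @@ @+ @+ @+ @@ @+ @@ — and concatenate.

@+@@@+@+@+@@@+@@@+@@@+@+@+@@@+@@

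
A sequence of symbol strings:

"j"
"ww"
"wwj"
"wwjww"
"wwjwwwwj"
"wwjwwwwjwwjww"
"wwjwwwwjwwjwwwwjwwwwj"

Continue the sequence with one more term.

Each term (from the third on) is the previous term followed by the one before it: term 3 = ww·j = wwj.
So term 8 is wwjwwwwjwwjwwwwjwwwwj·wwjwwwwjwwjww.

wwjwwwwjwwjwwwwjwwwwjwwjwwwwjwwjww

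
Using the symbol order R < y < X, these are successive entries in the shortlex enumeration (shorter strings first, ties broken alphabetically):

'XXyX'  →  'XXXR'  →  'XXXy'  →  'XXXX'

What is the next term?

RRRRR

After XXXX the length-4 strings are exhausted; the first length-5 string is 5 copies of R.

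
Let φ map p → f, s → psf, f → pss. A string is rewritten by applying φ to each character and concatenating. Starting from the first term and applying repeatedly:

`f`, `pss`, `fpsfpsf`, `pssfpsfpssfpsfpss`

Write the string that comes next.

φ(pssfpsfpssfpsfpss) expands symbol-by-symbol to f psf psf pss f psf pss f psf psf pss f psf pss f psf psf; joining the 17 pieces gives the next term.

fpsfpsfpssfpsfpssfpsfpsfpssfpsfpssfpsfpsf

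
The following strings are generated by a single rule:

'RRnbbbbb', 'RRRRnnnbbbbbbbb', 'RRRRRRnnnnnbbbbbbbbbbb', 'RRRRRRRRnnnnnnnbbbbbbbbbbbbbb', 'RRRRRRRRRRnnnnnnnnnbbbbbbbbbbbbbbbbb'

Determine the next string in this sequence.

RRRRRRRRRRRRnnnnnnnnnnnbbbbbbbbbbbbbbbbbbbb

Reading off run lengths: R runs 2, 4, 6, 8, 10; n runs 1, 3, 5, 7, 9; b runs 5, 8, 11, 14, 17 — each is linear in n (n = 1, 2, …).
For the next term, n = 6, so the run lengths are 12, 11, 20.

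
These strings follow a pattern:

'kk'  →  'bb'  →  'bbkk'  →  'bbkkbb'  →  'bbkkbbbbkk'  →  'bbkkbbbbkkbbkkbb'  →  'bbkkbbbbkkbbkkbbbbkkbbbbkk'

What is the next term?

This is a Fibonacci-style word recurrence s(k) = s(k−1)·s(k−2): e.g. bb·kk = bbkk.
The next term joins bbkkbbbbkkbbkkbbbbkkbbbbkk and bbkkbbbbkkbbkkbb.

bbkkbbbbkkbbkkbbbbkkbbbbkkbbkkbbbbkkbbkkbb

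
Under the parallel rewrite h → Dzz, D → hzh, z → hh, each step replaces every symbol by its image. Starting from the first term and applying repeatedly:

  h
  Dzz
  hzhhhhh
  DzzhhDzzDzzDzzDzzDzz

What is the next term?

Replace each of the 20 characters of DzzhhDzzDzzDzzDzzDzz in place — hzh hh hh Dzz Dzz hzh hh hh hzh hh hh hzh hh hh hzh hh hh hzh hh hh — and concatenate.

hzhhhhhDzzDzzhzhhhhhhzhhhhhhzhhhhhhzhhhhhhzhhhhh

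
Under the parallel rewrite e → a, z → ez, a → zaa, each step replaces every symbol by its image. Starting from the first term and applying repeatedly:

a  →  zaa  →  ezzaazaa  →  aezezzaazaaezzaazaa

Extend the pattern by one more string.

Replace each of the 19 characters of aezezzaazaaezzaazaa in place — zaa a ez a ez ez zaa zaa ez zaa zaa a ez ez zaa zaa ez zaa zaa — and concatenate.

zaaaezaezezzaazaaezzaazaaaezezzaazaaezzaazaa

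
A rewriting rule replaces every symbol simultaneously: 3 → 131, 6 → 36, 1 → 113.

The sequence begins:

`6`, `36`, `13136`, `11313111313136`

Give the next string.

11311313111313111311311313111313111313136

φ(11313111313136) expands symbol-by-symbol to 113 113 131 113 131 113 113 113 131 113 131 113 131 36; joining the 14 pieces gives the next term.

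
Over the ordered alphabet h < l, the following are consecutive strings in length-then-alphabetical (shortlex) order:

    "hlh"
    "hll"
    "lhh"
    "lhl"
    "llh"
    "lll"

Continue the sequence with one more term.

hhhh

lll is the last string of length 3, so the next is the first of length 4: h repeated 4 times.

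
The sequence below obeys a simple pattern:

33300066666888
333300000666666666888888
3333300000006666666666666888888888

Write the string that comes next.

Term n consists of n+2 3's, followed by 2n+1 0's, followed by 4n+1 6's, followed by 3n 8's (n = 1, 2, …).
For the next term, n = 4, so the run lengths are 6, 9, 17, 12.

33333300000000066666666666666666888888888888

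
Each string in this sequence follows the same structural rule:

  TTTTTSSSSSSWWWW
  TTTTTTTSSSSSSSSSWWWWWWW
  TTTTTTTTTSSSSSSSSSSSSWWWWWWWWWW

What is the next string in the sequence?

Term n consists of 2n+1 T's, followed by 3n S's, followed by 3n-2 W's, where the shown terms are n = 2, 3, 4.
At n = 5 the blocks have lengths 11, 15, 13.

TTTTTTTTTTTSSSSSSSSSSSSSSSWWWWWWWWWWWWW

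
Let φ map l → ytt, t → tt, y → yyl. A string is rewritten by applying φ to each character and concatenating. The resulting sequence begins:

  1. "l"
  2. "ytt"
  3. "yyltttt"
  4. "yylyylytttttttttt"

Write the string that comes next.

yylyylyttyylyylyttyyltttttttttttttttttttt

Applying the rule to each of the 17 symbols of yylyylytttttttttt gives the pieces yyl yyl ytt yyl yyl ytt yyl tt tt tt tt tt tt tt tt tt tt, which concatenate to the answer.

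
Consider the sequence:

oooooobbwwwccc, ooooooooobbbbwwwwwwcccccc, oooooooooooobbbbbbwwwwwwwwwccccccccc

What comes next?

Each string has the form o^{3n+3} b^{2n} w^{3n} c^{3n} (n = 1, 2, …).
At n = 4 the blocks have lengths 15, 8, 12, 12.

ooooooooooooooobbbbbbbbwwwwwwwwwwwwcccccccccccc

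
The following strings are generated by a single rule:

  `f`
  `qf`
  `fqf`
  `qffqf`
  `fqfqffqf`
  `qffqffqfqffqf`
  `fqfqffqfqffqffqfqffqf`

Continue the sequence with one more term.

From term 3 onward, concatenate the second-to-last term with the last: f·qf = fqf, qf·fqf = qffqf, …
So term 8 is qffqffqfqffqf·fqfqffqfqffqffqfqffqf.

qffqffqfqffqffqfqffqfqffqffqfqffqf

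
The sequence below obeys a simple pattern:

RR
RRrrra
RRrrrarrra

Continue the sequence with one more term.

Every step adds rrra to the end: s(k+1) = s(k)·rrra.
Applying this once more to RRrrrarrra:

RRrrrarrrarrra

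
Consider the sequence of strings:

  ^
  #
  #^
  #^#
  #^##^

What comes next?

#^##^#^#

From term 3 onward, concatenate the last term with the second-to-last: #·^ = #^, #^·# = #^#, …
The next term joins #^##^ and #^#.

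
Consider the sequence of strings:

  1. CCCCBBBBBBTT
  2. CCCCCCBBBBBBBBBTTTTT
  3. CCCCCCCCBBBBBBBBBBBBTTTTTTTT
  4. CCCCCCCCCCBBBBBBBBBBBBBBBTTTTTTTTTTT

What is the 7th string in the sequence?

Each string has the form C^{2n+2} B^{3n+3} T^{3n-1} (n = 1, 2, …).
Setting n = 7 gives 16, 24, 20 characters in each block.

CCCCCCCCCCCCCCCCBBBBBBBBBBBBBBBBBBBBBBBBTTTTTTTTTTTTTTTTTTTT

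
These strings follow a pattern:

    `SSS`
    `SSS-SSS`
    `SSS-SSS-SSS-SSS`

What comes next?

SSS-SSS-SSS-SSS-SSS-SSS-SSS-SSS

Every step duplicates the string with '-' between the halves.
One more doubling of SSS-SSS-SSS-SSS gives the answer.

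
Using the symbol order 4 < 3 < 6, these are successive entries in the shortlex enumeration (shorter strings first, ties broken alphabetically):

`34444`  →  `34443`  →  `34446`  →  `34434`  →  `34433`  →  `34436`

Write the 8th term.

Advancing 2 positions from 34436 through 34436 → 34464 reaches term 8.

34463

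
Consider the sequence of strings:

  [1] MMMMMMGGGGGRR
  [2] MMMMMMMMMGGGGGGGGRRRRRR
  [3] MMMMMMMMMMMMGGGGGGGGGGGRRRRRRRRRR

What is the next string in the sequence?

MMMMMMMMMMMMMMMGGGGGGGGGGGGGGRRRRRRRRRRRRRR

Term n consists of 3n+3 M's, followed by 3n+2 G's, followed by 4n-2 R's (n = 1, 2, …).
Setting n = 4 gives 15, 14, 14 characters in each block.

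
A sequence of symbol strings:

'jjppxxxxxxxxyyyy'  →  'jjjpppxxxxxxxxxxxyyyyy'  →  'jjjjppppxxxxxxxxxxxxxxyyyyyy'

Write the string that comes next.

The n-th term is n j's then n p's then 3n+2 x's then n+2 y's, where the shown terms are n = 2, 3, 4.
Setting n = 5 gives 5, 5, 17, 7 characters in each block.

jjjjjpppppxxxxxxxxxxxxxxxxxyyyyyyy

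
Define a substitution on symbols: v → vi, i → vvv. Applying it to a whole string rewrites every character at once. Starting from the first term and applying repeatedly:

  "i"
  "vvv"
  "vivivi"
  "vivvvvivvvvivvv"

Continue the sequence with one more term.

Applying the rule to each of the 15 symbols of vivvvvivvvvivvv gives the pieces vi vvv vi vi vi vi vvv vi vi vi vi vvv vi vi vi, which concatenate to the answer.

vivvvvivivivivvvvivivivivvvvivivi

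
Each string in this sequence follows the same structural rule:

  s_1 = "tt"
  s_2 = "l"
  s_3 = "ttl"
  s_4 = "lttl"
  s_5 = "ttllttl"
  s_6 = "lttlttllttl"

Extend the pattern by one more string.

ttllttllttlttllttl

From term 3 onward, concatenate the second-to-last term with the last: tt·l = ttl, l·ttl = lttl, …
So term 7 is ttllttl·lttlttllttl.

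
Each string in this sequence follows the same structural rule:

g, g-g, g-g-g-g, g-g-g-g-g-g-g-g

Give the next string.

g-g-g-g-g-g-g-g-g-g-g-g-g-g-g-g

Every step duplicates the string with '-' between the halves.
One more doubling of g-g-g-g-g-g-g-g gives the answer.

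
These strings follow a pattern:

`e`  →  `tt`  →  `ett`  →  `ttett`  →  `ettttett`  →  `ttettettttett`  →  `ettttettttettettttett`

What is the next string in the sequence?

Each term (from the third on) is the two preceding terms concatenated in order: term 3 = e·tt = ett.
Continuing: ttettettttett · ettttettttettettttett gives term 8.

ttettettttettettttettttettettttett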